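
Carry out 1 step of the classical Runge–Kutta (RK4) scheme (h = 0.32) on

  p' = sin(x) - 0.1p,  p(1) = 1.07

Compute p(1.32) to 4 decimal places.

1.3239

RK4: k1 = f(x_n, p_n); k2 = f(x_n + h/2, p_n + (h/2)·k1); k3 = f(x_n + h/2, p_n + (h/2)·k2); k4 = f(x_n + h, p_n + h·k3); p_{n+1} = p_n + (h/6)·(k1 + 2k2 + 2k3 + k4).
x=1.000000, p=1.070000:
  k1 = f(1.000000, 1.070000) = 0.734471
  k2 = f(1.160000, 1.187515) = 0.798052
  k3 = f(1.160000, 1.197688) = 0.797034
  k4 = f(1.320000, 1.325051) = 0.836210
  p ← 1.070000 + (0.32/6)·(k1 + 2k2 + 2k3 + k4) = 1.323912
p(1.32) ≈ 1.3239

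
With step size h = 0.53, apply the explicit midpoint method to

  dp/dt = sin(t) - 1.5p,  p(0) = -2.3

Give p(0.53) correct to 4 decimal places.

Midpoint: k1 = f(t_n, p_n); k2 = f(t_n + h/2, p_n + (h/2)·k1); p_{n+1} = p_n + h·k2.
t=0.000000, p=-2.300000:
  k1 = f(0.000000, -2.300000) = 3.450000
  k2 = f(0.265000, -1.385750) = 2.340534
  p ← -2.300000 + 0.53·2.340534 = -1.059517
p(0.53) ≈ -1.0595

-1.0595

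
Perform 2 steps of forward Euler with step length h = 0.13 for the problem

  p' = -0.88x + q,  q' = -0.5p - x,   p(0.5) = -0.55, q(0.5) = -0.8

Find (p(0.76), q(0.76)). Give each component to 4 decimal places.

-0.8911, -0.8649

Euler on (p,q): p_{n+1} = p_n + h·p', q_{n+1} = q_n + h·q'.
0.500000: (-0.550000, -0.800000); f=(-1.240000, -0.225000) → (-0.711200, -0.829250)
0.630000: (-0.711200, -0.829250); f=(-1.383650, -0.274400) → (-0.891075, -0.864922)
(p(0.76), q(0.76)) ≈ (-0.8911, -0.8649)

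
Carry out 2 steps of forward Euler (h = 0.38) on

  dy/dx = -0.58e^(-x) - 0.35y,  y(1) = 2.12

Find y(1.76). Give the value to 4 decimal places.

Euler: y_{n+1} = y_n + h·f(x_n, y_n).
x=1.000000, y=2.120000: f=-0.955370 → y ← 2.120000 + 0.38·(-0.955370) = 1.756959
x=1.380000, y=1.756959: f=-0.760851 → y ← 1.756959 + 0.38·(-0.760851) = 1.467836
y(1.76) ≈ 1.4678

1.4678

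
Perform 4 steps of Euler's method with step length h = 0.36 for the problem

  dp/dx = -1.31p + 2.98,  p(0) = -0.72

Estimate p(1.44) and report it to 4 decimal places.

2.0413

Euler: p_{n+1} = p_n + h·f(x_n, p_n).
x=0.000000, p=-0.720000: f=3.923200 → p ← -0.720000 + 0.36·3.923200 = 0.692352
x=0.360000, p=0.692352: f=2.073019 → p ← 0.692352 + 0.36·2.073019 = 1.438639
x=0.720000, p=1.438639: f=1.095383 → p ← 1.438639 + 0.36·1.095383 = 1.832977
x=1.080000, p=1.832977: f=0.578800 → p ← 1.832977 + 0.36·0.578800 = 2.041345
p(1.44) ≈ 2.0413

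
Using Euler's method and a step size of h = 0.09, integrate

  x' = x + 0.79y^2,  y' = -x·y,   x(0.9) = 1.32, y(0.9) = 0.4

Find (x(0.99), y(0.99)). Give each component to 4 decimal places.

Euler on (x,y): x_{n+1} = x_n + h·x', y_{n+1} = y_n + h·y'.
0.900000: (1.320000, 0.400000); f=(1.446400, -0.528000) → (1.450176, 0.352480)
(x(0.99), y(0.99)) ≈ (1.4502, 0.3525)

1.4502, 0.3525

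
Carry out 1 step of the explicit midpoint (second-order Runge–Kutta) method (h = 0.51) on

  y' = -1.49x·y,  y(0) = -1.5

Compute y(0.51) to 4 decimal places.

Midpoint: k1 = f(x_n, y_n); k2 = f(x_n + h/2, y_n + (h/2)·k1); y_{n+1} = y_n + h·k2.
x=0.000000, y=-1.500000:
  k1 = f(0.000000, -1.500000) = 0.000000
  k2 = f(0.255000, -1.500000) = 0.569925
  y ← -1.500000 + 0.51·0.569925 = -1.209338
y(0.51) ≈ -1.2093

-1.2093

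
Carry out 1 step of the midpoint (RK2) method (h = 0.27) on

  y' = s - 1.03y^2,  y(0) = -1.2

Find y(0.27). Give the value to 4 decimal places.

-1.7088

Midpoint: k1 = f(s_n, y_n); k2 = f(s_n + h/2, y_n + (h/2)·k1); y_{n+1} = y_n + h·k2.
s=0.000000, y=-1.200000:
  k1 = f(0.000000, -1.200000) = -1.483200
  k2 = f(0.135000, -1.400232) = -1.884469
  y ← -1.200000 + 0.27·(-1.884469) = -1.708807
y(0.27) ≈ -1.7088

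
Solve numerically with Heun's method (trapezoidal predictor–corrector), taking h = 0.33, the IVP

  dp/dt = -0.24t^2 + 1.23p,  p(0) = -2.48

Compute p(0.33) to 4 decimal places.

-3.6952

Heun: k1 = f(t_n, p_n); k2 = f(t_n + h, p_n + h·k1); p_{n+1} = p_n + (h/2)·(k1 + k2).
t=0.000000, p=-2.480000:
  k1 = f(0.000000, -2.480000) = -3.050400
  k2 = f(0.330000, -3.486632) = -4.314693
  p ← -2.480000 + (0.33/2)·(-3.050400 + (-4.314693)) = -3.695240
p(0.33) ≈ -3.6952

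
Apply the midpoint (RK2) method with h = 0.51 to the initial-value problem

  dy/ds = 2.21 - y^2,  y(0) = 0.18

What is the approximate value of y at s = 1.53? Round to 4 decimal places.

1.3630

Midpoint: k1 = f(s_n, y_n); k2 = f(s_n + h/2, y_n + (h/2)·k1); y_{n+1} = y_n + h·k2.
s=0.000000, y=0.180000:
  k1 = f(0.000000, 0.180000) = 2.177600
  k2 = f(0.255000, 0.735288) = 1.669352
  y ← 0.180000 + 0.51·1.669352 = 1.031369
s=0.510000, y=1.031369:
  k1 = f(0.510000, 1.031369) = 1.146277
  k2 = f(0.765000, 1.323670) = 0.457898
  y ← 1.031369 + 0.51·0.457898 = 1.264897
s=1.020000, y=1.264897:
  k1 = f(1.020000, 1.264897) = 0.610035
  k2 = f(1.275000, 1.420456) = 0.192304
  y ← 1.264897 + 0.51·0.192304 = 1.362972
y(1.53) ≈ 1.3630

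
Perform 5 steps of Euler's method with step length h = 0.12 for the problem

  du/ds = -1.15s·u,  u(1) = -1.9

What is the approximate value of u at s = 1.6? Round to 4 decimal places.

Euler: u_{n+1} = u_n + h·f(s_n, u_n).
s=1.000000, u=-1.900000: f=2.185000 → u ← -1.900000 + 0.12·2.185000 = -1.637800
s=1.120000, u=-1.637800: f=2.109486 → u ← -1.637800 + 0.12·2.109486 = -1.384662
s=1.240000, u=-1.384662: f=1.974527 → u ← -1.384662 + 0.12·1.974527 = -1.147718
s=1.360000, u=-1.147718: f=1.795031 → u ← -1.147718 + 0.12·1.795031 = -0.932315
s=1.480000, u=-0.932315: f=1.586799 → u ← -0.932315 + 0.12·1.586799 = -0.741899
u(1.6) ≈ -0.7419

-0.7419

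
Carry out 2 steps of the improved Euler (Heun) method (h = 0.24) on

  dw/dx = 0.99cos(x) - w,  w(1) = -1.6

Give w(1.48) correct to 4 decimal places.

-0.8865

Heun: k1 = f(x_n, w_n); k2 = f(x_n + h, w_n + h·k1); w_{n+1} = w_n + (h/2)·(k1 + k2).
x=1.000000, w=-1.600000:
  k1 = f(1.000000, -1.600000) = 2.134899
  k2 = f(1.240000, -1.087624) = 1.409172
  w ← -1.600000 + (0.24/2)·(2.134899 + 1.409172) = -1.174711
x=1.240000, w=-1.174711:
  k1 = f(1.240000, -1.174711) = 1.496260
  k2 = f(1.480000, -0.815609) = 0.905374
  w ← -1.174711 + (0.24/2)·(1.496260 + 0.905374) = -0.886515
w(1.48) ≈ -0.8865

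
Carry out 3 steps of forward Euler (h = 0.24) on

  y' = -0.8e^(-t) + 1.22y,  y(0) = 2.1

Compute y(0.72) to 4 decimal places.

Euler: y_{n+1} = y_n + h·f(t_n, y_n).
t=0.000000, y=2.100000: f=1.762000 → y ← 2.100000 + 0.24·1.762000 = 2.522880
t=0.240000, y=2.522880: f=2.448611 → y ← 2.522880 + 0.24·2.448611 = 3.110547
t=0.480000, y=3.110547: f=3.299840 → y ← 3.110547 + 0.24·3.299840 = 3.902508
y(0.72) ≈ 3.9025

3.9025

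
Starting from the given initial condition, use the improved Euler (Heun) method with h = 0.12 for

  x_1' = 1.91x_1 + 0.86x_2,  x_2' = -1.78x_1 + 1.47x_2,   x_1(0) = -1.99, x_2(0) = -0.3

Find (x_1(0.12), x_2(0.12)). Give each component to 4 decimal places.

-2.5137, 0.1570

Heun on (x_1,x_2): k1 = f(t_n, state_n); k2 = f(t_n + h, state_n + h·k1); state_{n+1} = state_n + (h/2)·(k1 + k2).
0.000000: (-1.990000, -0.300000)
  k1 = (-4.058900, 3.101200)
  predictor → (-2.477068, 0.072144)
  k2 = (-4.669156, 4.515233)
  → (-2.513683, 0.156986)
(x_1(0.12), x_2(0.12)) ≈ (-2.5137, 0.1570)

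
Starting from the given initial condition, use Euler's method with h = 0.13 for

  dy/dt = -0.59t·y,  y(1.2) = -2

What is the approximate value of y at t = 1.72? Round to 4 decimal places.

Euler: y_{n+1} = y_n + h·f(t_n, y_n).
t=1.200000, y=-2.000000: f=1.416000 → y ← -2.000000 + 0.13·1.416000 = -1.815920
t=1.330000, y=-1.815920: f=1.424952 → y ← -1.815920 + 0.13·1.424952 = -1.630676
t=1.460000, y=-1.630676: f=1.404664 → y ← -1.630676 + 0.13·1.404664 = -1.448070
t=1.590000, y=-1.448070: f=1.358434 → y ← -1.448070 + 0.13·1.358434 = -1.271473
y(1.72) ≈ -1.2715

-1.2715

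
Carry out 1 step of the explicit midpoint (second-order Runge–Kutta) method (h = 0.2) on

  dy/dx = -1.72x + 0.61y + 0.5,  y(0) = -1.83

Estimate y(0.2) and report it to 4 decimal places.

Midpoint: k1 = f(x_n, y_n); k2 = f(x_n + h/2, y_n + (h/2)·k1); y_{n+1} = y_n + h·k2.
x=0.000000, y=-1.830000:
  k1 = f(0.000000, -1.830000) = -0.616300
  k2 = f(0.100000, -1.891630) = -0.825894
  y ← -1.830000 + 0.2·(-0.825894) = -1.995179
y(0.2) ≈ -1.9952

-1.9952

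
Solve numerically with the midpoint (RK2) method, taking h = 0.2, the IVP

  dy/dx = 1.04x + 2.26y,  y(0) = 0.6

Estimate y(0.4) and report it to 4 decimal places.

Midpoint: k1 = f(x_n, y_n); k2 = f(x_n + h/2, y_n + (h/2)·k1); y_{n+1} = y_n + h·k2.
x=0.000000, y=0.600000:
  k1 = f(0.000000, 0.600000) = 1.356000
  k2 = f(0.100000, 0.735600) = 1.766456
  y ← 0.600000 + 0.2·1.766456 = 0.953291
x=0.200000, y=0.953291:
  k1 = f(0.200000, 0.953291) = 2.362438
  k2 = f(0.300000, 1.189535) = 3.000349
  y ← 0.953291 + 0.2·3.000349 = 1.553361
y(0.4) ≈ 1.5534

1.5534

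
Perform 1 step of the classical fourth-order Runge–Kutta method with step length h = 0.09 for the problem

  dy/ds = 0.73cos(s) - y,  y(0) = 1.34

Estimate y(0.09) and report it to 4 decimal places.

RK4: k1 = f(s_n, y_n); k2 = f(s_n + h/2, y_n + (h/2)·k1); k3 = f(s_n + h/2, y_n + (h/2)·k2); k4 = f(s_n + h, y_n + h·k3); y_{n+1} = y_n + (h/6)·(k1 + 2k2 + 2k3 + k4).
s=0.000000, y=1.340000:
  k1 = f(0.000000, 1.340000) = -0.610000
  k2 = f(0.045000, 1.312550) = -0.583289
  k3 = f(0.045000, 1.313752) = -0.584491
  k4 = f(0.090000, 1.287396) = -0.560350
  y ← 1.340000 + (0.09/6)·(k1 + 2k2 + 2k3 + k4) = 1.287411
y(0.09) ≈ 1.2874

1.2874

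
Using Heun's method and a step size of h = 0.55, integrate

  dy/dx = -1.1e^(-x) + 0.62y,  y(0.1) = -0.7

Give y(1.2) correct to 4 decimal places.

-2.4077

Heun: k1 = f(x_n, y_n); k2 = f(x_n + h, y_n + h·k1); y_{n+1} = y_n + (h/2)·(k1 + k2).
x=0.100000, y=-0.700000:
  k1 = f(0.100000, -0.700000) = -1.429321
  k2 = f(0.650000, -1.486127) = -1.495649
  y ← -0.700000 + (0.55/2)·(-1.429321 + (-1.495649)) = -1.504367
x=0.650000, y=-1.504367:
  k1 = f(0.650000, -1.504367) = -1.506958
  k2 = f(1.200000, -2.333194) = -1.777894
  y ← -1.504367 + (0.55/2)·(-1.506958 + (-1.777894)) = -2.407701
y(1.2) ≈ -2.4077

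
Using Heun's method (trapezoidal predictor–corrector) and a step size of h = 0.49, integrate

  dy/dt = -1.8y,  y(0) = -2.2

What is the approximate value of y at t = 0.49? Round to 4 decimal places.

Heun: k1 = f(t_n, y_n); k2 = f(t_n + h, y_n + h·k1); y_{n+1} = y_n + (h/2)·(k1 + k2).
t=0.000000, y=-2.200000:
  k1 = f(0.000000, -2.200000) = 3.960000
  k2 = f(0.490000, -0.259600) = 0.467280
  y ← -2.200000 + (0.49/2)·(3.960000 + 0.467280) = -1.115316
y(0.49) ≈ -1.1153

-1.1153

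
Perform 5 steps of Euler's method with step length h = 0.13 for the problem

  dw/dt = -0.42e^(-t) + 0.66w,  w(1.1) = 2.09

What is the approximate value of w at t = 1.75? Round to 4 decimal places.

Euler: w_{n+1} = w_n + h·f(t_n, w_n).
t=1.100000, w=2.090000: f=1.239594 → w ← 2.090000 + 0.13·1.239594 = 2.251147
t=1.230000, w=2.251147: f=1.362994 → w ← 2.251147 + 0.13·1.362994 = 2.428336
t=1.360000, w=2.428336: f=1.494905 → w ← 2.428336 + 0.13·1.494905 = 2.622674
t=1.490000, w=2.622674: f=1.636308 → w ← 2.622674 + 0.13·1.636308 = 2.835394
t=1.620000, w=2.835394: f=1.788243 → w ← 2.835394 + 0.13·1.788243 = 3.067866
w(1.75) ≈ 3.0679

3.0679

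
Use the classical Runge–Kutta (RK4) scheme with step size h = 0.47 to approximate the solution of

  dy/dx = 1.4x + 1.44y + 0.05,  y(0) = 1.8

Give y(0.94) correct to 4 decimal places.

8.0797

RK4: k1 = f(x_n, y_n); k2 = f(x_n + h/2, y_n + (h/2)·k1); k3 = f(x_n + h/2, y_n + (h/2)·k2); k4 = f(x_n + h, y_n + h·k3); y_{n+1} = y_n + (h/6)·(k1 + 2k2 + 2k3 + k4).
x=0.000000, y=1.800000:
  k1 = f(0.000000, 1.800000) = 2.642000
  k2 = f(0.235000, 2.420870) = 3.865053
  k3 = f(0.235000, 2.708287) = 4.278934
  k4 = f(0.470000, 3.811099) = 6.195982
  y ← 1.800000 + (0.47/6)·(k1 + 2k2 + 2k3 + k4) = 3.768200
x=0.470000, y=3.768200:
  k1 = f(0.470000, 3.768200) = 6.134208
  k2 = f(0.705000, 5.209739) = 8.539024
  k3 = f(0.705000, 5.774870) = 9.352813
  k4 = f(0.940000, 8.164022) = 13.122192
  y ← 3.768200 + (0.47/6)·(k1 + 2k2 + 2k3 + k4) = 8.079672
y(0.94) ≈ 8.0797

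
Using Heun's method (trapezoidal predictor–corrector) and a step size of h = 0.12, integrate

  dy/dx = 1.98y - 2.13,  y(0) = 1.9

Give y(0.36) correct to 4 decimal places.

Heun: k1 = f(x_n, y_n); k2 = f(x_n + h, y_n + h·k1); y_{n+1} = y_n + (h/2)·(k1 + k2).
x=0.000000, y=1.900000:
  k1 = f(0.000000, 1.900000) = 1.632000
  k2 = f(0.120000, 2.095840) = 2.019763
  y ← 1.900000 + (0.12/2)·(1.632000 + 2.019763) = 2.119106
x=0.120000, y=2.119106:
  k1 = f(0.120000, 2.119106) = 2.065829
  k2 = f(0.240000, 2.367005) = 2.556671
  y ← 2.119106 + (0.12/2)·(2.065829 + 2.556671) = 2.396456
x=0.240000, y=2.396456:
  k1 = f(0.240000, 2.396456) = 2.614982
  k2 = f(0.360000, 2.710254) = 3.236302
  y ← 2.396456 + (0.12/2)·(2.614982 + 3.236302) = 2.747533
y(0.36) ≈ 2.7475

2.7475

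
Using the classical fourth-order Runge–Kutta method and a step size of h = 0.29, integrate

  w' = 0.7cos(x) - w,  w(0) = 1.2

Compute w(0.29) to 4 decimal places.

RK4: k1 = f(x_n, w_n); k2 = f(x_n + h/2, w_n + (h/2)·k1); k3 = f(x_n + h/2, w_n + (h/2)·k2); k4 = f(x_n + h, w_n + h·k3); w_{n+1} = w_n + (h/6)·(k1 + 2k2 + 2k3 + k4).
x=0.000000, w=1.200000:
  k1 = f(0.000000, 1.200000) = -0.500000
  k2 = f(0.145000, 1.127500) = -0.434846
  k3 = f(0.145000, 1.136947) = -0.444293
  k4 = f(0.290000, 1.071155) = -0.400384
  w ← 1.200000 + (0.29/6)·(k1 + 2k2 + 2k3 + k4) = 1.071498
w(0.29) ≈ 1.0715

1.0715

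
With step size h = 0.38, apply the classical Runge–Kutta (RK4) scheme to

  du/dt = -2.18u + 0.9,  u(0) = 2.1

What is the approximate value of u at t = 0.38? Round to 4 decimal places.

RK4: k1 = f(t_n, u_n); k2 = f(t_n + h/2, u_n + (h/2)·k1); k3 = f(t_n + h/2, u_n + (h/2)·k2); k4 = f(t_n + h, u_n + h·k3); u_{n+1} = u_n + (h/6)·(k1 + 2k2 + 2k3 + k4).
t=0.000000, u=2.100000:
  k1 = f(0.000000, 2.100000) = -3.678000
  k2 = f(0.190000, 1.401180) = -2.154572
  k3 = f(0.190000, 1.690631) = -2.785576
  k4 = f(0.380000, 1.041481) = -1.370429
  u ← 2.100000 + (0.38/6)·(k1 + 2k2 + 2k3 + k4) = 1.154514
u(0.38) ≈ 1.1545

1.1545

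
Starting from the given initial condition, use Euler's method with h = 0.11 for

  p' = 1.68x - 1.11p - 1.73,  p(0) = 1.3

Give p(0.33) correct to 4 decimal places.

Euler: p_{n+1} = p_n + h·f(x_n, p_n).
x=0.000000, p=1.300000: f=-3.173000 → p ← 1.300000 + 0.11·(-3.173000) = 0.950970
x=0.110000, p=0.950970: f=-2.600777 → p ← 0.950970 + 0.11·(-2.600777) = 0.664885
x=0.220000, p=0.664885: f=-2.098422 → p ← 0.664885 + 0.11·(-2.098422) = 0.434058
p(0.33) ≈ 0.4341

0.4341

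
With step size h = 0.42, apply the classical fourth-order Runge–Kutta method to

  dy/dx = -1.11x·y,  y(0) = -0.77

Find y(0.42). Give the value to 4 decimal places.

-0.6982

RK4: k1 = f(x_n, y_n); k2 = f(x_n + h/2, y_n + (h/2)·k1); k3 = f(x_n + h/2, y_n + (h/2)·k2); k4 = f(x_n + h, y_n + h·k3); y_{n+1} = y_n + (h/6)·(k1 + 2k2 + 2k3 + k4).
x=0.000000, y=-0.770000:
  k1 = f(0.000000, -0.770000) = 0.000000
  k2 = f(0.210000, -0.770000) = 0.179487
  k3 = f(0.210000, -0.732308) = 0.170701
  k4 = f(0.420000, -0.698306) = 0.325550
  y ← -0.770000 + (0.42/6)·(k1 + 2k2 + 2k3 + k4) = -0.698185
y(0.42) ≈ -0.6982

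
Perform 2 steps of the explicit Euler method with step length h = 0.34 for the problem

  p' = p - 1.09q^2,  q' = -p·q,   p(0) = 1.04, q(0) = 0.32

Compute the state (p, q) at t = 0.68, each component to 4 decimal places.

1.8007, 0.1115

Euler on (p,q): p_{n+1} = p_n + h·p', q_{n+1} = q_n + h·q'.
0.000000: (1.040000, 0.320000); f=(0.928384, -0.332800) → (1.355651, 0.206848)
0.340000: (1.355651, 0.206848); f=(1.309014, -0.280414) → (1.800715, 0.111507)
(p(0.68), q(0.68)) ≈ (1.8007, 0.1115)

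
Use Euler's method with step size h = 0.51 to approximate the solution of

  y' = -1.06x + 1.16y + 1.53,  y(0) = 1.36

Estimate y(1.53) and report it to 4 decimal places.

8.4919

Euler: y_{n+1} = y_n + h·f(x_n, y_n).
x=0.000000, y=1.360000: f=3.107600 → y ← 1.360000 + 0.51·3.107600 = 2.944876
x=0.510000, y=2.944876: f=4.405456 → y ← 2.944876 + 0.51·4.405456 = 5.191659
x=1.020000, y=5.191659: f=6.471124 → y ← 5.191659 + 0.51·6.471124 = 8.491932
y(1.53) ≈ 8.4919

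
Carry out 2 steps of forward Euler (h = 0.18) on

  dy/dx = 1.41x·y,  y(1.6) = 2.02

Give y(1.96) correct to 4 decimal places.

4.1234

Euler: y_{n+1} = y_n + h·f(x_n, y_n).
x=1.600000, y=2.020000: f=4.557120 → y ← 2.020000 + 0.18·4.557120 = 2.840282
x=1.780000, y=2.840282: f=7.128539 → y ← 2.840282 + 0.18·7.128539 = 4.123419
y(1.96) ≈ 4.1234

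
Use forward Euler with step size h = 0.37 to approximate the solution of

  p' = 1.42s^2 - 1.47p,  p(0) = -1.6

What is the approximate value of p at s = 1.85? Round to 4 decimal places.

Euler: p_{n+1} = p_n + h·f(s_n, p_n).
s=0.000000, p=-1.600000: f=2.352000 → p ← -1.600000 + 0.37·2.352000 = -0.729760
s=0.370000, p=-0.729760: f=1.267145 → p ← -0.729760 + 0.37·1.267145 = -0.260916
s=0.740000, p=-0.260916: f=1.161139 → p ← -0.260916 + 0.37·1.161139 = 0.168705
s=1.110000, p=0.168705: f=1.501585 → p ← 0.168705 + 0.37·1.501585 = 0.724292
s=1.480000, p=0.724292: f=2.045659 → p ← 0.724292 + 0.37·2.045659 = 1.481186
p(1.85) ≈ 1.4812

1.4812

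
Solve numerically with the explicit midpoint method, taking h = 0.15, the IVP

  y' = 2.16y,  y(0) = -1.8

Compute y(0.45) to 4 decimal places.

-4.6945

Midpoint: k1 = f(t_n, y_n); k2 = f(t_n + h/2, y_n + (h/2)·k1); y_{n+1} = y_n + h·k2.
t=0.000000, y=-1.800000:
  k1 = f(0.000000, -1.800000) = -3.888000
  k2 = f(0.075000, -2.091600) = -4.517856
  y ← -1.800000 + 0.15·(-4.517856) = -2.477678
t=0.150000, y=-2.477678:
  k1 = f(0.150000, -2.477678) = -5.351785
  k2 = f(0.225000, -2.879062) = -6.218775
  y ← -2.477678 + 0.15·(-6.218775) = -3.410495
t=0.300000, y=-3.410495:
  k1 = f(0.300000, -3.410495) = -7.366668
  k2 = f(0.375000, -3.962995) = -8.560069
  y ← -3.410495 + 0.15·(-8.560069) = -4.694505
y(0.45) ≈ -4.6945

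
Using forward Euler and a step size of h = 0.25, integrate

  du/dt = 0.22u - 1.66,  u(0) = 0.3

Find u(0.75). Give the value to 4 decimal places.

Euler: u_{n+1} = u_n + h·f(t_n, u_n).
t=0.000000, u=0.300000: f=-1.594000 → u ← 0.300000 + 0.25·(-1.594000) = -0.098500
t=0.250000, u=-0.098500: f=-1.681670 → u ← -0.098500 + 0.25·(-1.681670) = -0.518917
t=0.500000, u=-0.518917: f=-1.774162 → u ← -0.518917 + 0.25·(-1.774162) = -0.962458
u(0.75) ≈ -0.9625

-0.9625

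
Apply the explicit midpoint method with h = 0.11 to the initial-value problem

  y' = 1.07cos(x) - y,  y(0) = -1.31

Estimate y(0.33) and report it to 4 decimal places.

-0.6481

Midpoint: k1 = f(x_n, y_n); k2 = f(x_n + h/2, y_n + (h/2)·k1); y_{n+1} = y_n + h·k2.
x=0.000000, y=-1.310000:
  k1 = f(0.000000, -1.310000) = 2.380000
  k2 = f(0.055000, -1.179100) = 2.247482
  y ← -1.310000 + 0.11·2.247482 = -1.062777
x=0.110000, y=-1.062777:
  k1 = f(0.110000, -1.062777) = 2.126310
  k2 = f(0.165000, -0.945830) = 2.001298
  y ← -1.062777 + 0.11·2.001298 = -0.842634
x=0.220000, y=-0.842634:
  k1 = f(0.220000, -0.842634) = 1.886845
  k2 = f(0.275000, -0.738858) = 1.768653
  y ← -0.842634 + 0.11·1.768653 = -0.648082
y(0.33) ≈ -0.6481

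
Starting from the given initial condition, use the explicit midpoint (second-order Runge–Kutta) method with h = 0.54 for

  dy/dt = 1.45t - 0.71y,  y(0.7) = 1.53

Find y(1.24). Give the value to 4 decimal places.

Midpoint: k1 = f(t_n, y_n); k2 = f(t_n + h/2, y_n + (h/2)·k1); y_{n+1} = y_n + h·k2.
t=0.700000, y=1.530000:
  k1 = f(0.700000, 1.530000) = -0.071300
  k2 = f(0.970000, 1.510749) = 0.333868
  y ← 1.530000 + 0.54·0.333868 = 1.710289
y(1.24) ≈ 1.7103

1.7103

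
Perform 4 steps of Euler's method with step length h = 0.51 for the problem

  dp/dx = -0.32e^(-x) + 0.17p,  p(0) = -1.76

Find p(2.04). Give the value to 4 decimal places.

-2.8789

Euler: p_{n+1} = p_n + h·f(x_n, p_n).
x=0.000000, p=-1.760000: f=-0.619200 → p ← -1.760000 + 0.51·(-0.619200) = -2.075792
x=0.510000, p=-2.075792: f=-0.545043 → p ← -2.075792 + 0.51·(-0.545043) = -2.353764
x=1.020000, p=-2.353764: f=-0.515530 → p ← -2.353764 + 0.51·(-0.515530) = -2.616684
x=1.530000, p=-2.616684: f=-0.514128 → p ← -2.616684 + 0.51·(-0.514128) = -2.878890
p(2.04) ≈ -2.8789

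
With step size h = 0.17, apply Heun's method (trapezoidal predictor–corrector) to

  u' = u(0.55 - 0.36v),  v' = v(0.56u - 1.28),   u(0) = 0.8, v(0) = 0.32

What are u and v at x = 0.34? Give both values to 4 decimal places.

Heun on (u,v): k1 = f(x_n, state_n); k2 = f(x_n + h, state_n + h·k1); state_{n+1} = state_n + (h/2)·(k1 + k2).
0.000000: (0.800000, 0.320000)
  k1 = (0.347840, -0.266240)
  predictor → (0.859133, 0.274739)
  k2 = (0.387550, -0.219485)
  → (0.862508, 0.278713)
0.170000: (0.862508, 0.278713)
  k1 = (0.387838, -0.222133)
  predictor → (0.928441, 0.240951)
  k2 = (0.430107, -0.183140)
  → (0.932033, 0.244265)
(u(0.34), v(0.34)) ≈ (0.9320, 0.2443)

0.9320, 0.2443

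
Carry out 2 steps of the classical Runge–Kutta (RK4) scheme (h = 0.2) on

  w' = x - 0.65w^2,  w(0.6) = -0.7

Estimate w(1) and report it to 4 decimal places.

RK4: k1 = f(x_n, w_n); k2 = f(x_n + h/2, w_n + (h/2)·k1); k3 = f(x_n + h/2, w_n + (h/2)·k2); k4 = f(x_n + h, w_n + h·k3); w_{n+1} = w_n + (h/6)·(k1 + 2k2 + 2k3 + k4).
x=0.600000, w=-0.700000:
  k1 = f(0.600000, -0.700000) = 0.281500
  k2 = f(0.700000, -0.671850) = 0.406601
  k3 = f(0.700000, -0.659340) = 0.417426
  k4 = f(0.800000, -0.616515) = 0.552941
  w ← -0.700000 + (0.2/6)·(k1 + 2k2 + 2k3 + k4) = -0.617250
x=0.800000, w=-0.617250:
  k1 = f(0.800000, -0.617250) = 0.552351
  k2 = f(0.900000, -0.562015) = 0.694690
  k3 = f(0.900000, -0.547781) = 0.704958
  k4 = f(1.000000, -0.476258) = 0.852566
  w ← -0.617250 + (0.2/6)·(k1 + 2k2 + 2k3 + k4) = -0.477110
w(1) ≈ -0.4771

-0.4771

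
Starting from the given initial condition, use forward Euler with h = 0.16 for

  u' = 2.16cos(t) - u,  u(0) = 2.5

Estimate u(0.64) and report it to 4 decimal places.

2.2724

Euler: u_{n+1} = u_n + h·f(t_n, u_n).
t=0.000000, u=2.500000: f=-0.340000 → u ← 2.500000 + 0.16·(-0.340000) = 2.445600
t=0.160000, u=2.445600: f=-0.313189 → u ← 2.445600 + 0.16·(-0.313189) = 2.395490
t=0.320000, u=2.395490: f=-0.345141 → u ← 2.395490 + 0.16·(-0.345141) = 2.340267
t=0.480000, u=2.340267: f=-0.424358 → u ← 2.340267 + 0.16·(-0.424358) = 2.272370
u(0.64) ≈ 2.2724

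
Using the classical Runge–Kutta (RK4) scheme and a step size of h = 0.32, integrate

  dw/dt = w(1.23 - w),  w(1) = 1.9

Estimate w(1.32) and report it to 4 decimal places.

1.6142

RK4: k1 = f(t_n, w_n); k2 = f(t_n + h/2, w_n + (h/2)·k1); k3 = f(t_n + h/2, w_n + (h/2)·k2); k4 = f(t_n + h, w_n + h·k3); w_{n+1} = w_n + (h/6)·(k1 + 2k2 + 2k3 + k4).
t=1.000000, w=1.900000:
  k1 = f(1.000000, 1.900000) = -1.273000
  k2 = f(1.160000, 1.696320) = -0.791028
  k3 = f(1.160000, 1.773436) = -0.963748
  k4 = f(1.320000, 1.591601) = -0.575524
  w ← 1.900000 + (0.32/6)·(k1 + 2k2 + 2k3 + k4) = 1.614236
w(1.32) ≈ 1.6142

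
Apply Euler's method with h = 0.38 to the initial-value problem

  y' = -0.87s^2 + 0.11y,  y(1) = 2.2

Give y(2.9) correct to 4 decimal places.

-3.1897

Euler: y_{n+1} = y_n + h·f(s_n, y_n).
s=1.000000, y=2.200000: f=-0.628000 → y ← 2.200000 + 0.38·(-0.628000) = 1.961360
s=1.380000, y=1.961360: f=-1.441078 → y ← 1.961360 + 0.38·(-1.441078) = 1.413750
s=1.760000, y=1.413750: f=-2.539399 → y ← 1.413750 + 0.38·(-2.539399) = 0.448778
s=2.140000, y=0.448778: f=-3.934886 → y ← 0.448778 + 0.38·(-3.934886) = -1.046478
s=2.520000, y=-1.046478: f=-5.639961 → y ← -1.046478 + 0.38·(-5.639961) = -3.189663
y(2.9) ≈ -3.1897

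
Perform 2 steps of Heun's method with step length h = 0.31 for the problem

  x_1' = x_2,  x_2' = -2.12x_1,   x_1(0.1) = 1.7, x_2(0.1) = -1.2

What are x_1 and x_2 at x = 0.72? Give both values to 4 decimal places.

0.3567, -2.7304

Heun on (x_1,x_2): k1 = f(x_n, state_n); k2 = f(x_n + h, state_n + h·k1); state_{n+1} = state_n + (h/2)·(k1 + k2).
0.100000: (1.700000, -1.200000)
  k1 = (-1.200000, -3.604000)
  predictor → (1.328000, -2.317240)
  k2 = (-2.317240, -2.815360)
  → (1.154828, -2.195001)
0.410000: (1.154828, -2.195001)
  k1 = (-2.195001, -2.448235)
  predictor → (0.474378, -2.953954)
  k2 = (-2.953954, -1.005680)
  → (0.356740, -2.730358)
(x_1(0.72), x_2(0.72)) ≈ (0.3567, -2.7304)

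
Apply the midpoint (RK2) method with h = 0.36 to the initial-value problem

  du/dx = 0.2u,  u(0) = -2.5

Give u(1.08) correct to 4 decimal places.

Midpoint: k1 = f(x_n, u_n); k2 = f(x_n + h/2, u_n + (h/2)·k1); u_{n+1} = u_n + h·k2.
x=0.000000, u=-2.500000:
  k1 = f(0.000000, -2.500000) = -0.500000
  k2 = f(0.180000, -2.590000) = -0.518000
  u ← -2.500000 + 0.36·(-0.518000) = -2.686480
x=0.360000, u=-2.686480:
  k1 = f(0.360000, -2.686480) = -0.537296
  k2 = f(0.540000, -2.783193) = -0.556639
  u ← -2.686480 + 0.36·(-0.556639) = -2.886870
x=0.720000, u=-2.886870:
  k1 = f(0.720000, -2.886870) = -0.577374
  k2 = f(0.900000, -2.990797) = -0.598159
  u ← -2.886870 + 0.36·(-0.598159) = -3.102207
u(1.08) ≈ -3.1022

-3.1022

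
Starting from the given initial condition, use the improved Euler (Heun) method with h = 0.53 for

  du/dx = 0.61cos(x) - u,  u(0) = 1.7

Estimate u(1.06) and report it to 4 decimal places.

0.9096

Heun: k1 = f(x_n, u_n); k2 = f(x_n + h, u_n + h·k1); u_{n+1} = u_n + (h/2)·(k1 + k2).
x=0.000000, u=1.700000:
  k1 = f(0.000000, 1.700000) = -1.090000
  k2 = f(0.530000, 1.122300) = -0.595988
  u ← 1.700000 + (0.53/2)·(-1.090000 + (-0.595988)) = 1.253213
x=0.530000, u=1.253213:
  k1 = f(0.530000, 1.253213) = -0.726901
  k2 = f(1.060000, 0.867956) = -0.569744
  u ← 1.253213 + (0.53/2)·(-0.726901 + (-0.569744)) = 0.909602
u(1.06) ≈ 0.9096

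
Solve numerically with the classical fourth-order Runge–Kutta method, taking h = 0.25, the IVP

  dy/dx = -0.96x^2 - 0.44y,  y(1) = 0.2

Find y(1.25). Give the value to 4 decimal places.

-0.1108

RK4: k1 = f(x_n, y_n); k2 = f(x_n + h/2, y_n + (h/2)·k1); k3 = f(x_n + h/2, y_n + (h/2)·k2); k4 = f(x_n + h, y_n + h·k3); y_{n+1} = y_n + (h/6)·(k1 + 2k2 + 2k3 + k4).
x=1.000000, y=0.200000:
  k1 = f(1.000000, 0.200000) = -1.048000
  k2 = f(1.125000, 0.069000) = -1.245360
  k3 = f(1.125000, 0.044330) = -1.234505
  k4 = f(1.250000, -0.108626) = -1.452204
  y ← 0.200000 + (0.25/6)·(k1 + 2k2 + 2k3 + k4) = -0.110831
y(1.25) ≈ -0.1108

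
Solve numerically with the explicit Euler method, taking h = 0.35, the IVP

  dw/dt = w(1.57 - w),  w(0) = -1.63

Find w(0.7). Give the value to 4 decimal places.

Euler: w_{n+1} = w_n + h·f(t_n, w_n).
t=0.000000, w=-1.630000: f=-5.216000 → w ← -1.630000 + 0.35·(-5.216000) = -3.455600
t=0.350000, w=-3.455600: f=-17.366463 → w ← -3.455600 + 0.35·(-17.366463) = -9.533862
w(0.7) ≈ -9.5339

-9.5339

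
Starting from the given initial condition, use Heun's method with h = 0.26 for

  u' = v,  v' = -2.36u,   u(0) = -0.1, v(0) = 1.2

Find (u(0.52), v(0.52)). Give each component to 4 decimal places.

0.5055, 0.9377

Heun on (u,v): k1 = f(t_n, state_n); k2 = f(t_n + h, state_n + h·k1); state_{n+1} = state_n + (h/2)·(k1 + k2).
0.000000: (-0.100000, 1.200000)
  k1 = (1.200000, 0.236000)
  predictor → (0.212000, 1.261360)
  k2 = (1.261360, -0.500320)
  → (0.219977, 1.165638)
0.260000: (0.219977, 1.165638)
  k1 = (1.165638, -0.519145)
  predictor → (0.523043, 1.030661)
  k2 = (1.030661, -1.234381)
  → (0.505496, 0.937680)
(u(0.52), v(0.52)) ≈ (0.5055, 0.9377)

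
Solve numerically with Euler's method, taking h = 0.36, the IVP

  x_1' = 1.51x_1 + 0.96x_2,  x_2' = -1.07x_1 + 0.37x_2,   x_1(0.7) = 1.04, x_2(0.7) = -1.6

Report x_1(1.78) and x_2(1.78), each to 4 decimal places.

0.3195, -3.6332

Euler on (x_1,x_2): x_1_{n+1} = x_1_n + h·x_1', x_2_{n+1} = x_2_n + h·x_2'.
0.700000: (1.040000, -1.600000); f=(0.034400, -1.704800) → (1.052384, -2.213728)
1.060000: (1.052384, -2.213728); f=(-0.536079, -1.945130) → (0.859396, -2.913975)
1.420000: (0.859396, -2.913975); f=(-1.499729, -1.997724) → (0.319493, -3.633156)
(x_1(1.78), x_2(1.78)) ≈ (0.3195, -3.6332)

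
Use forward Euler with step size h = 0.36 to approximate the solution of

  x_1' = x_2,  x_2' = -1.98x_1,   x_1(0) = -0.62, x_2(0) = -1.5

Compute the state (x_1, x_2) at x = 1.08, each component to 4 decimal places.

Euler on (x_1,x_2): x_1_{n+1} = x_1_n + h·x_1', x_2_{n+1} = x_2_n + h·x_2'.
0.000000: (-0.620000, -1.500000); f=(-1.500000, 1.227600) → (-1.160000, -1.058064)
0.360000: (-1.160000, -1.058064); f=(-1.058064, 2.296800) → (-1.540903, -0.231216)
0.720000: (-1.540903, -0.231216); f=(-0.231216, 3.050988) → (-1.624141, 0.867140)
(x_1(1.08), x_2(1.08)) ≈ (-1.6241, 0.8671)

-1.6241, 0.8671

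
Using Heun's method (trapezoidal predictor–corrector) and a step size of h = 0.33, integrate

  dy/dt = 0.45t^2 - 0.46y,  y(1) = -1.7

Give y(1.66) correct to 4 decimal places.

-0.7734

Heun: k1 = f(t_n, y_n); k2 = f(t_n + h, y_n + h·k1); y_{n+1} = y_n + (h/2)·(k1 + k2).
t=1.000000, y=-1.700000:
  k1 = f(1.000000, -1.700000) = 1.232000
  k2 = f(1.330000, -1.293440) = 1.390987
  y ← -1.700000 + (0.33/2)·(1.232000 + 1.390987) = -1.267207
t=1.330000, y=-1.267207:
  k1 = f(1.330000, -1.267207) = 1.378920
  k2 = f(1.660000, -0.812163) = 1.613615
  y ← -1.267207 + (0.33/2)·(1.378920 + 1.613615) = -0.773439
y(1.66) ≈ -0.7734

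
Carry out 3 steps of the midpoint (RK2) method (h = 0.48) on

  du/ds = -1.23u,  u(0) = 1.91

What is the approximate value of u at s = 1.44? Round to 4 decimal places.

0.3802

Midpoint: k1 = f(s_n, u_n); k2 = f(s_n + h/2, u_n + (h/2)·k1); u_{n+1} = u_n + h·k2.
s=0.000000, u=1.910000:
  k1 = f(0.000000, 1.910000) = -2.349300
  k2 = f(0.240000, 1.346168) = -1.655787
  u ← 1.910000 + 0.48·(-1.655787) = 1.115222
s=0.480000, u=1.115222:
  k1 = f(0.480000, 1.115222) = -1.371724
  k2 = f(0.720000, 0.786009) = -0.966791
  u ← 1.115222 + 0.48·(-0.966791) = 0.651163
s=0.960000, u=0.651163:
  k1 = f(0.960000, 0.651163) = -0.800930
  k2 = f(1.200000, 0.458940) = -0.564496
  u ← 0.651163 + 0.48·(-0.564496) = 0.380205
u(1.44) ≈ 0.3802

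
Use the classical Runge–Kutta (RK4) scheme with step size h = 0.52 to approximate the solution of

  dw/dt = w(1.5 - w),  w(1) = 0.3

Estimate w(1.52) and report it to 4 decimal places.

0.5292

RK4: k1 = f(t_n, w_n); k2 = f(t_n + h/2, w_n + (h/2)·k1); k3 = f(t_n + h/2, w_n + (h/2)·k2); k4 = f(t_n + h, w_n + h·k3); w_{n+1} = w_n + (h/6)·(k1 + 2k2 + 2k3 + k4).
t=1.000000, w=0.300000:
  k1 = f(1.000000, 0.300000) = 0.360000
  k2 = f(1.260000, 0.393600) = 0.435479
  k3 = f(1.260000, 0.413225) = 0.449082
  k4 = f(1.520000, 0.533523) = 0.515638
  w ← 0.300000 + (0.52/6)·(k1 + 2k2 + 2k3 + k4) = 0.529213
w(1.52) ≈ 0.5292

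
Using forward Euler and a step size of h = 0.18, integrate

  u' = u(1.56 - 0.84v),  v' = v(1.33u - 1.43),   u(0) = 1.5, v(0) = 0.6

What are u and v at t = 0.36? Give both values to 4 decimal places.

Euler on (u,v): u_{n+1} = u_n + h·u', v_{n+1} = v_n + h·v'.
0.000000: (1.500000, 0.600000); f=(1.584000, 0.339000) → (1.785120, 0.661020)
0.180000: (1.785120, 0.661020); f=(1.793587, 0.624141) → (2.107966, 0.773365)
(u(0.36), v(0.36)) ≈ (2.1080, 0.7734)

2.1080, 0.7734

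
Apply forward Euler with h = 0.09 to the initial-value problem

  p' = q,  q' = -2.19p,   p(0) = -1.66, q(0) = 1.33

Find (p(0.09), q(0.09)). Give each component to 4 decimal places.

-1.5403, 1.6572

Euler on (p,q): p_{n+1} = p_n + h·p', q_{n+1} = q_n + h·q'.
0.000000: (-1.660000, 1.330000); f=(1.330000, 3.635400) → (-1.540300, 1.657186)
(p(0.09), q(0.09)) ≈ (-1.5403, 1.6572)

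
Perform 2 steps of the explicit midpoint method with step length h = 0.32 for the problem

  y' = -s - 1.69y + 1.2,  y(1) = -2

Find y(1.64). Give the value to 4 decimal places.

Midpoint: k1 = f(s_n, y_n); k2 = f(s_n + h/2, y_n + (h/2)·k1); y_{n+1} = y_n + h·k2.
s=1.000000, y=-2.000000:
  k1 = f(1.000000, -2.000000) = 3.580000
  k2 = f(1.160000, -1.427200) = 2.451968
  y ← -2.000000 + 0.32·2.451968 = -1.215370
s=1.320000, y=-1.215370:
  k1 = f(1.320000, -1.215370) = 1.933976
  k2 = f(1.480000, -0.905934) = 1.251029
  y ← -1.215370 + 0.32·1.251029 = -0.815041
y(1.64) ≈ -0.8150

-0.8150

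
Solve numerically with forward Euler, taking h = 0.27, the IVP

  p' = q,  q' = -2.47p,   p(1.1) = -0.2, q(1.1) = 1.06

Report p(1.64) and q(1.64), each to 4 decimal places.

Euler on (p,q): p_{n+1} = p_n + h·p', q_{n+1} = q_n + h·q'.
1.100000: (-0.200000, 1.060000); f=(1.060000, 0.494000) → (0.086200, 1.193380)
1.370000: (0.086200, 1.193380); f=(1.193380, -0.212914) → (0.408413, 1.135893)
(p(1.64), q(1.64)) ≈ (0.4084, 1.1359)

0.4084, 1.1359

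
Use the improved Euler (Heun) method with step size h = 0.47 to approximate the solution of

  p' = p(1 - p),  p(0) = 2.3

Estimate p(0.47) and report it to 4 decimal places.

Heun: k1 = f(x_n, p_n); k2 = f(x_n + h, p_n + h·k1); p_{n+1} = p_n + (h/2)·(k1 + k2).
x=0.000000, p=2.300000:
  k1 = f(0.000000, 2.300000) = -2.990000
  k2 = f(0.470000, 0.894700) = 0.094212
  p ← 2.300000 + (0.47/2)·(-2.990000 + 0.094212) = 1.619490
p(0.47) ≈ 1.6195

1.6195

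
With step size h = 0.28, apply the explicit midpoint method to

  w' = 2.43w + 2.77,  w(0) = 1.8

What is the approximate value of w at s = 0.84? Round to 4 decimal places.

19.4053

Midpoint: k1 = f(s_n, w_n); k2 = f(s_n + h/2, w_n + (h/2)·k1); w_{n+1} = w_n + h·k2.
s=0.000000, w=1.800000:
  k1 = f(0.000000, 1.800000) = 7.144000
  k2 = f(0.140000, 2.800160) = 9.574389
  w ← 1.800000 + 0.28·9.574389 = 4.480829
s=0.280000, w=4.480829:
  k1 = f(0.280000, 4.480829) = 13.658414
  k2 = f(0.420000, 6.393007) = 18.305007
  w ← 4.480829 + 0.28·18.305007 = 9.606231
s=0.560000, w=9.606231:
  k1 = f(0.560000, 9.606231) = 26.113141
  k2 = f(0.700000, 13.262070) = 34.996831
  w ← 9.606231 + 0.28·34.996831 = 19.405343
w(0.84) ≈ 19.4053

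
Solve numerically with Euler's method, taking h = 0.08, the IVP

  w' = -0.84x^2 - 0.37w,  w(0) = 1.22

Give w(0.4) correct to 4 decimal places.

Euler: w_{n+1} = w_n + h·f(x_n, w_n).
x=0.000000, w=1.220000: f=-0.451400 → w ← 1.220000 + 0.08·(-0.451400) = 1.183888
x=0.080000, w=1.183888: f=-0.443415 → w ← 1.183888 + 0.08·(-0.443415) = 1.148415
x=0.160000, w=1.148415: f=-0.446417 → w ← 1.148415 + 0.08·(-0.446417) = 1.112701
x=0.240000, w=1.112701: f=-0.460084 → w ← 1.112701 + 0.08·(-0.460084) = 1.075895
x=0.320000, w=1.075895: f=-0.484097 → w ← 1.075895 + 0.08·(-0.484097) = 1.037167
w(0.4) ≈ 1.0372

1.0372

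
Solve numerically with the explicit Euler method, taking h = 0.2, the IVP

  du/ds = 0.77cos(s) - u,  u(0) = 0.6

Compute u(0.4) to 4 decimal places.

0.6581

Euler: u_{n+1} = u_n + h·f(s_n, u_n).
s=0.000000, u=0.600000: f=0.170000 → u ← 0.600000 + 0.2·0.170000 = 0.634000
s=0.200000, u=0.634000: f=0.120651 → u ← 0.634000 + 0.2·0.120651 = 0.658130
u(0.4) ≈ 0.6581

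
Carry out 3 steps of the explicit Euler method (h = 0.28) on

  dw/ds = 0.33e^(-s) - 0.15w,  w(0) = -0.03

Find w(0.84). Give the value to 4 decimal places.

0.1781

Euler: w_{n+1} = w_n + h·f(s_n, w_n).
s=0.000000, w=-0.030000: f=0.334500 → w ← -0.030000 + 0.28·0.334500 = 0.063660
s=0.280000, w=0.063660: f=0.239860 → w ← 0.063660 + 0.28·0.239860 = 0.130821
s=0.560000, w=0.130821: f=0.168876 → w ← 0.130821 + 0.28·0.168876 = 0.178106
w(0.84) ≈ 0.1781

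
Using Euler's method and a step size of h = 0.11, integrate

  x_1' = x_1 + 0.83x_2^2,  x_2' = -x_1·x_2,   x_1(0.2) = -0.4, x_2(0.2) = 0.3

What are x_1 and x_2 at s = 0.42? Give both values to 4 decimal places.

Euler on (x_1,x_2): x_1_{n+1} = x_1_n + h·x_1', x_2_{n+1} = x_2_n + h·x_2'.
0.200000: (-0.400000, 0.300000); f=(-0.325300, 0.120000) → (-0.435783, 0.313200)
0.310000: (-0.435783, 0.313200); f=(-0.354365, 0.136487) → (-0.474763, 0.328214)
(x_1(0.42), x_2(0.42)) ≈ (-0.4748, 0.3282)

-0.4748, 0.3282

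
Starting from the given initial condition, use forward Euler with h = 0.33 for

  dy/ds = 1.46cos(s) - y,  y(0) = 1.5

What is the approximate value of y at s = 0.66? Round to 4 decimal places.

1.4520

Euler: y_{n+1} = y_n + h·f(s_n, y_n).
s=0.000000, y=1.500000: f=-0.040000 → y ← 1.500000 + 0.33·(-0.040000) = 1.486800
s=0.330000, y=1.486800: f=-0.105578 → y ← 1.486800 + 0.33·(-0.105578) = 1.451959
y(0.66) ≈ 1.4520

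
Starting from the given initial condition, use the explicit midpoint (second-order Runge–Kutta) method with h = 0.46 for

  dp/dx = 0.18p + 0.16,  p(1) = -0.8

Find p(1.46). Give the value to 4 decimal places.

-0.7923

Midpoint: k1 = f(x_n, p_n); k2 = f(x_n + h/2, p_n + (h/2)·k1); p_{n+1} = p_n + h·k2.
x=1.000000, p=-0.800000:
  k1 = f(1.000000, -0.800000) = 0.016000
  k2 = f(1.230000, -0.796320) = 0.016662
  p ← -0.800000 + 0.46·0.016662 = -0.792335
p(1.46) ≈ -0.7923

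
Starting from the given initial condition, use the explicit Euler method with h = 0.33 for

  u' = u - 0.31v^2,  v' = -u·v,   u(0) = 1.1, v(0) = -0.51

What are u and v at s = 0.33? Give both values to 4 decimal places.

1.4364, -0.3249

Euler on (u,v): u_{n+1} = u_n + h·u', v_{n+1} = v_n + h·v'.
0.000000: (1.100000, -0.510000); f=(1.019369, 0.561000) → (1.436392, -0.324870)
(u(0.33), v(0.33)) ≈ (1.4364, -0.3249)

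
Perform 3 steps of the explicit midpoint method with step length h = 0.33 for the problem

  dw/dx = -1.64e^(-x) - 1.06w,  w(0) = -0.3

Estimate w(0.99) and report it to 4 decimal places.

-0.6668

Midpoint: k1 = f(x_n, w_n); k2 = f(x_n + h/2, w_n + (h/2)·k1); w_{n+1} = w_n + h·k2.
x=0.000000, w=-0.300000:
  k1 = f(0.000000, -0.300000) = -1.322000
  k2 = f(0.165000, -0.518130) = -0.841328
  w ← -0.300000 + 0.33·(-0.841328) = -0.577638
x=0.330000, w=-0.577638:
  k1 = f(0.330000, -0.577638) = -0.566738
  k2 = f(0.495000, -0.671150) = -0.288277
  w ← -0.577638 + 0.33·(-0.288277) = -0.672770
x=0.660000, w=-0.672770:
  k1 = f(0.660000, -0.672770) = -0.134500
  k2 = f(0.825000, -0.694962) = 0.017955
  w ← -0.672770 + 0.33·0.017955 = -0.666845
w(0.99) ≈ -0.6668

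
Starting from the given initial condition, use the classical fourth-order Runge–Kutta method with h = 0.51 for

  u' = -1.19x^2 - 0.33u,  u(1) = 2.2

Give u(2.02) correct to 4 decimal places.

RK4: k1 = f(x_n, u_n); k2 = f(x_n + h/2, u_n + (h/2)·k1); k3 = f(x_n + h/2, u_n + (h/2)·k2); k4 = f(x_n + h, u_n + h·k3); u_{n+1} = u_n + (h/6)·(k1 + 2k2 + 2k3 + k4).
x=1.000000, u=2.200000:
  k1 = f(1.000000, 2.200000) = -1.916000
  k2 = f(1.255000, 1.711420) = -2.439048
  k3 = f(1.255000, 1.578043) = -2.395034
  k4 = f(1.510000, 0.978533) = -3.036235
  u ← 2.200000 + (0.51/6)·(k1 + 2k2 + 2k3 + k4) = 0.957266
x=1.510000, u=0.957266:
  k1 = f(1.510000, 0.957266) = -3.029217
  k2 = f(1.765000, 0.184816) = -3.768107
  k3 = f(1.765000, -0.003601) = -3.705929
  k4 = f(2.020000, -0.932758) = -4.547866
  u ← 0.957266 + (0.51/6)·(k1 + 2k2 + 2k3 + k4) = -0.957372
u(2.02) ≈ -0.9574

-0.9574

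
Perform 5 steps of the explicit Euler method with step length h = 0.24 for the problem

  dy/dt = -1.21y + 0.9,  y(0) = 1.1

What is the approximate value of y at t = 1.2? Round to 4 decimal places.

0.8079

Euler: y_{n+1} = y_n + h·f(t_n, y_n).
t=0.000000, y=1.100000: f=-0.431000 → y ← 1.100000 + 0.24·(-0.431000) = 0.996560
t=0.240000, y=0.996560: f=-0.305838 → y ← 0.996560 + 0.24·(-0.305838) = 0.923159
t=0.480000, y=0.923159: f=-0.217022 → y ← 0.923159 + 0.24·(-0.217022) = 0.871074
t=0.720000, y=0.871074: f=-0.153999 → y ← 0.871074 + 0.24·(-0.153999) = 0.834114
t=0.960000, y=0.834114: f=-0.109278 → y ← 0.834114 + 0.24·(-0.109278) = 0.807887
y(1.2) ≈ 0.8079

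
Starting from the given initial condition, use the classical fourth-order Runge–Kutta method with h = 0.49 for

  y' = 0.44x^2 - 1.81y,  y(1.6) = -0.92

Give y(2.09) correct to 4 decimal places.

0.1253

RK4: k1 = f(x_n, y_n); k2 = f(x_n + h/2, y_n + (h/2)·k1); k3 = f(x_n + h/2, y_n + (h/2)·k2); k4 = f(x_n + h, y_n + h·k3); y_{n+1} = y_n + (h/6)·(k1 + 2k2 + 2k3 + k4).
x=1.600000, y=-0.920000:
  k1 = f(1.600000, -0.920000) = 2.791600
  k2 = f(1.845000, -0.236058) = 1.925036
  k3 = f(1.845000, -0.448366) = 2.309314
  k4 = f(2.090000, 0.211564) = 1.539034
  y ← -0.920000 + (0.49/6)·(k1 + 2k2 + 2k3 + k4) = 0.125279
y(2.09) ≈ 0.1253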